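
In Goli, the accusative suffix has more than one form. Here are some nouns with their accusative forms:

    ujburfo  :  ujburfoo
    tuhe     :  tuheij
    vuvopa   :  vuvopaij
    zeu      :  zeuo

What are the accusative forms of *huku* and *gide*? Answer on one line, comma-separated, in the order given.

The pattern is rounding harmony: -o when the last vowel of the stem is a rounded vowel (*ujburfo*, *zeu*); -ij when the last vowel of the stem is an unrounded vowel (*tuhe*, *vuvopa*).
The last vowel of *huku* is /u/, which is a rounded vowel, so the suffix is -o, giving *hukuo*.
Since the last vowel of *gide* is /e/ (an unrounded vowel), it takes -ij, giving *gideij*.

hukuo, gideij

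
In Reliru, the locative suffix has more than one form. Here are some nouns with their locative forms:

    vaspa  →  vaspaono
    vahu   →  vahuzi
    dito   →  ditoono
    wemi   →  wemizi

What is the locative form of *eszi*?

eszizi

The pattern is height harmony: -zi when the last vowel of the stem is a high vowel (*vahu*, *wemi*); -ono when the last vowel of the stem is a non-high vowel (*vaspa*, *dito*).
*eszi* — last vowel /i/ (a high vowel) → -zi → *eszizi*.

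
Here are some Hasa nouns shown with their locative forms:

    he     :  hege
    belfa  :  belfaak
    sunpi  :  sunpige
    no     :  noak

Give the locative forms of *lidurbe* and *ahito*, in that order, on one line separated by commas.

The pattern is front/back vowel harmony: -ge when the last vowel of the stem is a front vowel (*he*, *sunpi*); -ak when the last vowel of the stem is a back vowel (*belfa*, *no*).
*lidurbe*: last vowel = /e/, a front vowel → -ge → *lidurbege*.
The last vowel of *ahito* is /o/, which is a back vowel, so the suffix is -ak, giving *ahitoak*.

lidurbege, ahitoak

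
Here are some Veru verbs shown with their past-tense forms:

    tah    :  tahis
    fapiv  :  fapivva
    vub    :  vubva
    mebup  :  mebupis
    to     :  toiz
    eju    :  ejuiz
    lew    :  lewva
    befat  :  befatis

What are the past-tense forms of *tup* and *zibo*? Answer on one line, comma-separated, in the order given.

The suffix is conditioned by the final sound: -is when the stem ends in a voiceless consonant (*tah*, *mebup*, *befat*); -va when the stem ends in a voiced consonant (*fapiv*, *vub*, *lew*); -iz when the stem ends in a vowel (*to*, *eju*).
*tup*: final sound = /p/, a voiceless consonant → -is → *tupis*.
The final sound of *zibo* is /o/, which is a vowel, so the suffix is -iz, giving *ziboiz*.

tupis, ziboiz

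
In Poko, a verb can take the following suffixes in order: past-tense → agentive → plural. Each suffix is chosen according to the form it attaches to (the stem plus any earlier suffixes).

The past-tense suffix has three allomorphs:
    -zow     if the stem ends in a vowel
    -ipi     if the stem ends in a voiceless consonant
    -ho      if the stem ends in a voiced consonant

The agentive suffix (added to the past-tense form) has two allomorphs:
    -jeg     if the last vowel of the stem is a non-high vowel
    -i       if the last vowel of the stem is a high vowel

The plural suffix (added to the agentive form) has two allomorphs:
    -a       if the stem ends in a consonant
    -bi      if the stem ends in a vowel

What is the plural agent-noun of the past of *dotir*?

dotirhojega

Since the final sound of *dotir* is /r/ (a voiced consonant), it takes -ho, giving *dotirho*.
Since the last vowel of the past-tense form *dotirho* is /o/ (a non-high vowel), it takes -jeg, giving *dotirhojeg*.
The agentive form *dotirhojeg*: final sound = /g/, a consonant → -a → *dotirhojega*.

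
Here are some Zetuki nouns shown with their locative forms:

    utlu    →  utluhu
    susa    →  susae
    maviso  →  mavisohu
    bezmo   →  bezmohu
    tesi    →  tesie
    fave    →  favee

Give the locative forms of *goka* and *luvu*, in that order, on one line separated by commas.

gokae, luvuhu

The alternation tracks the last vowel of the stem — -hu when the last vowel of the stem is a rounded vowel (*utlu*, *maviso*, *bezmo*); -e when the last vowel of the stem is an unrounded vowel (*susa*, *tesi*, *fave*).
Since the last vowel of *goka* is /a/ (an unrounded vowel), it takes -e, giving *gokae*.
Since the last vowel of *luvu* is /u/ (a rounded vowel), it takes -hu, giving *luvuhu*.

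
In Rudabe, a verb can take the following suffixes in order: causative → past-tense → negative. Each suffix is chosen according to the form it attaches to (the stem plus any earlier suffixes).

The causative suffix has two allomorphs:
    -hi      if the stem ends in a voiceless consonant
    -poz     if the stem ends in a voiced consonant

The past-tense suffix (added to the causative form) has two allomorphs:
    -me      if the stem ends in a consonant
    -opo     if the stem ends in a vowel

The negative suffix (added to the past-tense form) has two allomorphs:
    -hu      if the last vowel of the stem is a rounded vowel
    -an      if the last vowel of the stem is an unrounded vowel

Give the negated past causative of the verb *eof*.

*eof*: final consonant = /f/, voiceless → -hi → *eofhi*.
The final sound of the causative form *eofhi* is /i/, which is a vowel, so the past-tense suffix is -opo, giving *eofhiopo*.
The last vowel of the past-tense form *eofhiopo* is /o/, which is a rounded vowel, so the negative suffix is -hu, giving *eofhiopohu*.

eofhiopohu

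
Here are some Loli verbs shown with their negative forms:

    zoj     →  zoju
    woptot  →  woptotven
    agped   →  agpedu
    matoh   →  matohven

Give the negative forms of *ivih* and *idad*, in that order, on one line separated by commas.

The alternation tracks the final consonant of the stem — -ven when the stem ends in a voiceless consonant (*woptot*, *matoh*); -u when the stem ends in a voiced consonant (*zoj*, *agped*).
The final consonant of *ivih* is /h/, which is voiceless, so the suffix is -ven, giving *ivihven*.
The final consonant of *idad* is /d/, which is voiced, so the suffix is -u, giving *idadu*.

ivihven, idadu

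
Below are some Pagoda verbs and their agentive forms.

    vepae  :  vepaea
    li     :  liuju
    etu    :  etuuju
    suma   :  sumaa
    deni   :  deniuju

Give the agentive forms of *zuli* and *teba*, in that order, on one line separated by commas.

zuliuju, tebaa

The pattern is height harmony: -uju when the last vowel of the stem is a high vowel (*li*, *etu*, *deni*); -a when the last vowel of the stem is a non-high vowel (*vepae*, *suma*).
*zuli*: last vowel = /i/, a high vowel → -uju → *zuliuju*.
*teba* — last vowel /a/ (a non-high vowel) → -a → *tebaa*.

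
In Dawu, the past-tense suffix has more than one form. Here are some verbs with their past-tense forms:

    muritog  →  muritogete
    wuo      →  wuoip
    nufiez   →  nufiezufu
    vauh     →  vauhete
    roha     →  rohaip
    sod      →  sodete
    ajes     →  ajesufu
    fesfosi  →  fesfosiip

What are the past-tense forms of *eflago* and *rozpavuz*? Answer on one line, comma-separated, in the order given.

Looking at the final sound of each stem: -ufu when the stem ends in a sibilant (*nufiez*, *ajes*); -ete when the stem ends in a non-sibilant consonant (*muritog*, *vauh*, *sod*); -ip when the stem ends in a vowel (*wuo*, *roha*, *fesfosi*).
The final sound of *eflago* is /o/, which is a vowel, so the suffix is -ip, giving *eflagoip*.
The final sound of *rozpavuz* is /z/, which is a sibilant, so the suffix is -ufu, giving *rozpavuzufu*.

eflagoip, rozpavuzufu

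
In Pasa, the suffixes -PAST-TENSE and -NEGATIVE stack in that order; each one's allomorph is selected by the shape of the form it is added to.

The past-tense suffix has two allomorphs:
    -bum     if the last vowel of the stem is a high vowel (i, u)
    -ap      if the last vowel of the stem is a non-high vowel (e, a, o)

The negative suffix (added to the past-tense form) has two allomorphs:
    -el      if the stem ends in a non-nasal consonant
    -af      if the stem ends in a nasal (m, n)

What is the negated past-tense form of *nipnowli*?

*nipnowli*: last vowel = /i/, a high vowel → -bum → *nipnowlibum*.
The past-tense form *nipnowlibum*: final consonant = /m/, a nasal → -af → *nipnowlibumaf*.

nipnowlibumaf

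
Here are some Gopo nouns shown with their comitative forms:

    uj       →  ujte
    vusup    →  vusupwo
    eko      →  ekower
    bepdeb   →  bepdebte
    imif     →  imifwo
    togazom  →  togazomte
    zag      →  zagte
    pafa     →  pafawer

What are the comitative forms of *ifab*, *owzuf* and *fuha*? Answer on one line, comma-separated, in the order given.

ifabte, owzufwo, fuhawer

Looking at the final sound of each stem: -wo when the stem ends in a voiceless consonant (*vusup*, *imif*); -te when the stem ends in a voiced consonant (*uj*, *bepdeb*, *togazom*, *zag*); -wer when the stem ends in a vowel (*eko*, *pafa*).
*ifab* — final sound /b/ (a voiced consonant) → -te → *ifabte*.
Since the final sound of *owzuf* is /f/ (a voiceless consonant), it takes -wo, giving *owzufwo*.
*fuha* — final sound /a/ (a vowel) → -wer → *fuhawer*.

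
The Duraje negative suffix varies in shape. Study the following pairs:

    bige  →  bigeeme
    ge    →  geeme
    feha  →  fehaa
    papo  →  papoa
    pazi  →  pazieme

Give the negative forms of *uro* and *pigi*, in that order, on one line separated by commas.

uroa, pigieme

The pattern is front/back vowel harmony: -eme when the last vowel of the stem is a front vowel (*bige*, *ge*, *pazi*); -a when the last vowel of the stem is a back vowel (*feha*, *papo*).
*uro*: last vowel = /o/, a back vowel → -a → *uroa*.
*pigi* — last vowel /i/ (a front vowel) → -eme → *pigieme*.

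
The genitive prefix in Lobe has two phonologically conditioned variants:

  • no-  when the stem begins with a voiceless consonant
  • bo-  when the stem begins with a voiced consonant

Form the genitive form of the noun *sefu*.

*sefu*: first consonant = /s/, voiceless → no- → *nosefu*.

nosefu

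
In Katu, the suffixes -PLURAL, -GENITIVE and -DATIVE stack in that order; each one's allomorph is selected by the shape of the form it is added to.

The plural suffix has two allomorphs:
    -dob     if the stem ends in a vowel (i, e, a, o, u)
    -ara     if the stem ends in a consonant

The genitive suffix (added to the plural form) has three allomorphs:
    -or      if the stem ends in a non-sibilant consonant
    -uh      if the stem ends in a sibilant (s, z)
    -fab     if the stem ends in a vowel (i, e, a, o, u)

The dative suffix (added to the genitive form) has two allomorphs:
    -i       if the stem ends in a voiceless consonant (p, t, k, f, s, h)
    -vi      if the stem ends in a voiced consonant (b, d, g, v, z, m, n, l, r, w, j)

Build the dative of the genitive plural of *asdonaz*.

The final sound of *asdonaz* is /z/, which is a consonant, so the plural suffix is -ara, giving *asdonazara*.
The plural form *asdonazara*: final sound = /a/, a vowel → -fab → *asdonazarafab*.
The genitive form *asdonazarafab*: final consonant = /b/, voiced → -vi → *asdonazarafabvi*.

asdonazarafabvi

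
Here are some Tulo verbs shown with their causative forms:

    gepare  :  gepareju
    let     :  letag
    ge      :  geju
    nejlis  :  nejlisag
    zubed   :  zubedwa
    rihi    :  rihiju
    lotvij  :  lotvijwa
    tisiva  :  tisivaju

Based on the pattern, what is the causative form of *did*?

The pattern is voicing of the final sound: -ag when the stem ends in a voiceless consonant (*let*, *nejlis*); -wa when the stem ends in a voiced consonant (*zubed*, *lotvij*); -ju when the stem ends in a vowel (*gepare*, *ge*, *rihi*, *tisiva*).
Since the final sound of *did* is /d/ (a voiced consonant), it takes -wa, giving *didwa*.

didwa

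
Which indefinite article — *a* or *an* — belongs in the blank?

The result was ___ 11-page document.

The indefinite article is chosen by the initial *sound* of the following word, not its spelling.
The number *11* is spoken "eleven", beginning with /ɪˈlɛvən/ — a vowel sound.
So the article is *an*: The result was an 11-page document.

an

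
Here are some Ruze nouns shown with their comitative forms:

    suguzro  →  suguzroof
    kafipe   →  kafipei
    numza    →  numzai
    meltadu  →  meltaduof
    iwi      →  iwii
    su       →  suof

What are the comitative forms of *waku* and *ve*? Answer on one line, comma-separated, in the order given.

The pattern is rounding harmony: -of when the last vowel of the stem is a rounded vowel (*suguzro*, *meltadu*, *su*); -i when the last vowel of the stem is an unrounded vowel (*kafipe*, *numza*, *iwi*).
*waku*: last vowel = /u/, a rounded vowel → -of → *wakuof*.
The last vowel of *ve* is /e/, which is an unrounded vowel, so the suffix is -i, giving *vei*.

wakuof, vei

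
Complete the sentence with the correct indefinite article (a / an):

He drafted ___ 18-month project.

an

The indefinite article is chosen by the initial *sound* of the following word, not its spelling.
The number *18* is spoken "eighteen", beginning with /ˌeɪˈtiːn/ — a vowel sound.
So the article is *an*: He drafted an 18-month project.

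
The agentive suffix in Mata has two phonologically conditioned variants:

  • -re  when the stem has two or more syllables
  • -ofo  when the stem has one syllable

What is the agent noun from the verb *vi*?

With one syllable, *vi* takes -ofo → *viofo*.

viofo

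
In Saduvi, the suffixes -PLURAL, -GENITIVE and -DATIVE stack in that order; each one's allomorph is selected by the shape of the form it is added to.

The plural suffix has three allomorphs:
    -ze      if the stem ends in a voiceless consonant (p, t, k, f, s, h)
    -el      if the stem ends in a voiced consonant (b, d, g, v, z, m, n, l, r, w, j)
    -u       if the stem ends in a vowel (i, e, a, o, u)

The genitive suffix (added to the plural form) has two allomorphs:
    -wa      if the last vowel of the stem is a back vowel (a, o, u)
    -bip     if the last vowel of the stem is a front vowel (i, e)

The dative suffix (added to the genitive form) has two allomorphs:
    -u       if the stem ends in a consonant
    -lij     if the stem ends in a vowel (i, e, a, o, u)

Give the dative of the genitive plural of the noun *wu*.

The final sound of *wu* is /u/, which is a vowel, so the plural suffix is -u, giving *wuu*.
The plural form *wuu* — last vowel /u/ (a back vowel) → -wa → *wuuwa*.
Since the final sound of the genitive form *wuuwa* is /a/ (a vowel), it takes -lij, giving *wuuwalij*.

wuuwalij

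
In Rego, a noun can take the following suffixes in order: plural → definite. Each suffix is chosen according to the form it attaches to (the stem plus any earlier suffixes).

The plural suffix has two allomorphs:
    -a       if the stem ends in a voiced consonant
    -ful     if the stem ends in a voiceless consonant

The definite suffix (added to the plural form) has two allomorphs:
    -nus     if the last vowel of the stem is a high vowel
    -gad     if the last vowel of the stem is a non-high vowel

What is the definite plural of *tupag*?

tupagagad

Since the final consonant of *tupag* is /g/ (voiced), it takes -a, giving *tupaga*.
The last vowel of the plural form *tupaga* is /a/, which is a non-high vowel, so the definite suffix is -gad, giving *tupagagad*.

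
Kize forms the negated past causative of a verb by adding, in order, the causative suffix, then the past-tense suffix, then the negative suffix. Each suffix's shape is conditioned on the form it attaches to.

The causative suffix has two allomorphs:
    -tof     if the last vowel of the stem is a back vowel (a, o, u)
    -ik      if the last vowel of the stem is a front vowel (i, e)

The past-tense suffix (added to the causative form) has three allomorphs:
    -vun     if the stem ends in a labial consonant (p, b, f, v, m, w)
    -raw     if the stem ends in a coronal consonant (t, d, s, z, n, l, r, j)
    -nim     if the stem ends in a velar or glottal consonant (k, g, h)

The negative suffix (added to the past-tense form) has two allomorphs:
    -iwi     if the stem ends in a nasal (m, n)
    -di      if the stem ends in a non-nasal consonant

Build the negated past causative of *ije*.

ijeiknimiwi

The last vowel of *ije* is /e/, which is a front vowel, so the causative suffix is -ik, giving *ijeik*.
The causative form *ijeik*: final consonant = /k/, velar/glottal → -nim → *ijeiknim*.
Since the final consonant of the past-tense form *ijeiknim* is /m/ (a nasal), it takes -iwi, giving *ijeiknimiwi*.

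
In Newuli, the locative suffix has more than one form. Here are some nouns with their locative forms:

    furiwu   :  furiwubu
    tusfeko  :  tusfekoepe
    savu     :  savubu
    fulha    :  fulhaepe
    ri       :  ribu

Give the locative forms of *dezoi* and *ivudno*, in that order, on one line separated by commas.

The alternation tracks the last vowel of the stem — -bu when the last vowel of the stem is a high vowel (*furiwu*, *savu*, *ri*); -epe when the last vowel of the stem is a non-high vowel (*tusfeko*, *fulha*).
*dezoi*: last vowel = /i/, a high vowel → -bu → *dezoibu*.
Since the last vowel of *ivudno* is /o/ (a non-high vowel), it takes -epe, giving *ivudnoepe*.

dezoibu, ivudnoepe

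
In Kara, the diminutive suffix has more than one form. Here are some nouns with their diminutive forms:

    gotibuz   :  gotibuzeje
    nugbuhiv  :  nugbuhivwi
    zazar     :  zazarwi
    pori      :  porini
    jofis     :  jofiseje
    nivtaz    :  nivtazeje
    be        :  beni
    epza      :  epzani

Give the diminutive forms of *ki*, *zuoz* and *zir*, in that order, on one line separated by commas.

kini, zuozeje, zirwi

The suffix is conditioned by the final sound: -eje when the stem ends in a sibilant (*gotibuz*, *jofis*, *nivtaz*); -wi when the stem ends in a non-sibilant consonant (*nugbuhiv*, *zazar*); -ni when the stem ends in a vowel (*pori*, *be*, *epza*).
*ki* — final sound /i/ (a vowel) → -ni → *kini*.
Since the final sound of *zuoz* is /z/ (a sibilant), it takes -eje, giving *zuozeje*.
*zir* — final sound /r/ (a non-sibilant consonant) → -wi → *zirwi*.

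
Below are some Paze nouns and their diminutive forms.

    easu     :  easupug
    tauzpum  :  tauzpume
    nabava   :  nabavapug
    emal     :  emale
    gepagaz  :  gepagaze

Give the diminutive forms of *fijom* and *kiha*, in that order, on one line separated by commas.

fijome, kihapug

The pattern is consonant vs. vowel: -e when the stem ends in a consonant (*tauzpum*, *emal*, *gepagaz*); -pug when the stem ends in a vowel (*easu*, *nabava*).
*fijom* — final sound /m/ (a consonant) → -e → *fijome*.
Since the final sound of *kiha* is /a/ (a vowel), it takes -pug, giving *kihapug*.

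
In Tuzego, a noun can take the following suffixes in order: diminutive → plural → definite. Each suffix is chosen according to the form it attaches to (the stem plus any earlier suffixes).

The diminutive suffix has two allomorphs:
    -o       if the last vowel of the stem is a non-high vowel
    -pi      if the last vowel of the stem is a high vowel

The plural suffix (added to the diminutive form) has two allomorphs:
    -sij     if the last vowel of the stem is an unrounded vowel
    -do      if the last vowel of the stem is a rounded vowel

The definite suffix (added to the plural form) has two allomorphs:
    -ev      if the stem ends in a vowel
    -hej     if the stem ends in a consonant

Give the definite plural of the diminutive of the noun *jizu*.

jizupisijhej

The last vowel of *jizu* is /u/, which is a high vowel, so the diminutive suffix is -pi, giving *jizupi*.
The diminutive form *jizupi* — last vowel /i/ (an unrounded vowel) → -sij → *jizupisij*.
The plural form *jizupisij* — final sound /j/ (a consonant) → -hej → *jizupisijhej*.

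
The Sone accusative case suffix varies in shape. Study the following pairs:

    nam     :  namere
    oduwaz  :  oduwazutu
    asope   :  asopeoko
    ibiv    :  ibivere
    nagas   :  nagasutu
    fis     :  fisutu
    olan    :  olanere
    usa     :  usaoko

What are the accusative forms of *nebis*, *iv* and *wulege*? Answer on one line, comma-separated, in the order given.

The suffix is conditioned by the final sound: -utu when the stem ends in a sibilant (*oduwaz*, *nagas*, *fis*); -ere when the stem ends in a non-sibilant consonant (*nam*, *ibiv*, *olan*); -oko when the stem ends in a vowel (*asope*, *usa*).
Since the final sound of *nebis* is /s/ (a sibilant), it takes -utu, giving *nebisutu*.
*iv*: final sound = /v/, a non-sibilant consonant → -ere → *ivere*.
*wulege* — final sound /e/ (a vowel) → -oko → *wulegeoko*.

nebisutu, ivere, wulegeoko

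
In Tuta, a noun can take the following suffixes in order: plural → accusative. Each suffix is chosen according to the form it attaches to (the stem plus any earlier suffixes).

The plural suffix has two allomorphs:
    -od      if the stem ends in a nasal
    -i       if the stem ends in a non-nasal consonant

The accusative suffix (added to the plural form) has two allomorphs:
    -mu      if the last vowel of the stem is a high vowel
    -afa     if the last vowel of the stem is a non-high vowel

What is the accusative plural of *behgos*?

*behgos* — final consonant /s/ (non-nasal) → -i → *behgosi*.
The plural form *behgosi*: last vowel = /i/, a high vowel → -mu → *behgosimu*.

behgosimu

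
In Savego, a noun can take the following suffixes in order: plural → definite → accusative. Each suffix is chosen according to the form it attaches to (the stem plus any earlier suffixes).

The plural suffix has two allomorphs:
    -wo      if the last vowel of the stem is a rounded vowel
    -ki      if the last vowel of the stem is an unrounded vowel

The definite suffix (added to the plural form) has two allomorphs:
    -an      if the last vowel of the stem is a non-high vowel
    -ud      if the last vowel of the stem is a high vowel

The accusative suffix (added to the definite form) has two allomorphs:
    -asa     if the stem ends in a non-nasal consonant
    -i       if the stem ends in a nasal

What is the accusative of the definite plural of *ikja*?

The last vowel of *ikja* is /a/, which is an unrounded vowel, so the plural suffix is -ki, giving *ikjaki*.
The plural form *ikjaki* — last vowel /i/ (a high vowel) → -ud → *ikjakiud*.
The final consonant of the definite form *ikjakiud* is /d/, which is non-nasal, so the accusative suffix is -asa, giving *ikjakiudasa*.

ikjakiudasa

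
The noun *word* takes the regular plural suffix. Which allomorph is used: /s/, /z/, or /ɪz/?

The stem *word* ends in a voiced non-sibilant sound.
The plural suffix surfaces as /ɪz/ after sibilants, /s/ after other voiceless consonants, and /z/ after other voiced sounds.
So the plural -s on *word* is pronounced /z/.

/z/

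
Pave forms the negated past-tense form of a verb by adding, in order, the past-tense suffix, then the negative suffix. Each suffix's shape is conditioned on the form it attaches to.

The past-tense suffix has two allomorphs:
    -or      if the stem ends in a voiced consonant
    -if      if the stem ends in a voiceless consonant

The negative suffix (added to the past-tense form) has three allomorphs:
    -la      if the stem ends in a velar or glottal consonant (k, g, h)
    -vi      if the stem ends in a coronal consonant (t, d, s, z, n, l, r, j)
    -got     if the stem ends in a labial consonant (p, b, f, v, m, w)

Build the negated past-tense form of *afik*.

afikifgot

*afik*: final consonant = /k/, voiceless → -if → *afikif*.
The past-tense form *afikif*: final consonant = /f/, labial → -got → *afikifgot*.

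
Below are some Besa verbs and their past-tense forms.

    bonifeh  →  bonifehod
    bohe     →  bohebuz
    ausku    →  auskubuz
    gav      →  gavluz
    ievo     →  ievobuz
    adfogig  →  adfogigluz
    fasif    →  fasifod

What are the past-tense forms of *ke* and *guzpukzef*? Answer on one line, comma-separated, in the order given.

kebuz, guzpukzefod

The alternation tracks the final sound of the stem — -od when the stem ends in a voiceless consonant (*bonifeh*, *fasif*); -luz when the stem ends in a voiced consonant (*gav*, *adfogig*); -buz when the stem ends in a vowel (*bohe*, *ausku*, *ievo*).
Since the final sound of *ke* is /e/ (a vowel), it takes -buz, giving *kebuz*.
Since the final sound of *guzpukzef* is /f/ (a voiceless consonant), it takes -od, giving *guzpukzefod*.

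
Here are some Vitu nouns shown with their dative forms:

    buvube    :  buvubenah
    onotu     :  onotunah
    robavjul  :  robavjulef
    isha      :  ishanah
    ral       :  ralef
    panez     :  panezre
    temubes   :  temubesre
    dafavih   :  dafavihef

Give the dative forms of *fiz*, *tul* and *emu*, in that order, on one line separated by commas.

The suffix is conditioned by the final sound: -re when the stem ends in a sibilant (*panez*, *temubes*); -ef when the stem ends in a non-sibilant consonant (*robavjul*, *ral*, *dafavih*); -nah when the stem ends in a vowel (*buvube*, *onotu*, *isha*).
Since the final sound of *fiz* is /z/ (a sibilant), it takes -re, giving *fizre*.
The final sound of *tul* is /l/, which is a non-sibilant consonant, so the suffix is -ef, giving *tulef*.
Since the final sound of *emu* is /u/ (a vowel), it takes -nah, giving *emunah*.

fizre, tulef, emunah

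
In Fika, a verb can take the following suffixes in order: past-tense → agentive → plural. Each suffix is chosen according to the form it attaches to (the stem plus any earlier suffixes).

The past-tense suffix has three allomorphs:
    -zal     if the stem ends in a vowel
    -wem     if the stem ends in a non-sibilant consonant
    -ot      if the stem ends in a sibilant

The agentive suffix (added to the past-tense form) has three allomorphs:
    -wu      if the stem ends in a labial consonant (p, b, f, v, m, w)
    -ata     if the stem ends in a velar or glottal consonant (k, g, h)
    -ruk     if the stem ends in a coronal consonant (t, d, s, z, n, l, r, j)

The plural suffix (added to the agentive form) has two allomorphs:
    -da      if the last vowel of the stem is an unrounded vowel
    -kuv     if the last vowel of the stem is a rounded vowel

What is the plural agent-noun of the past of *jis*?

*jis* — final sound /s/ (a sibilant) → -ot → *jisot*.
The final consonant of the past-tense form *jisot* is /t/, which is coronal, so the agentive suffix is -ruk, giving *jisotruk*.
The agentive form *jisotruk*: last vowel = /u/, a rounded vowel → -kuv → *jisotrukkuv*.

jisotrukkuv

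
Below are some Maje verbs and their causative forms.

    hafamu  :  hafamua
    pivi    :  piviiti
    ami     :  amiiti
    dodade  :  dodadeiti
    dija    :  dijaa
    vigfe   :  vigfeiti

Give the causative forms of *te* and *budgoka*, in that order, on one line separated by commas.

The alternation tracks the last vowel of the stem — -iti when the last vowel of the stem is a front vowel (*pivi*, *ami*, *dodade*, *vigfe*); -a when the last vowel of the stem is a back vowel (*hafamu*, *dija*).
*te*: last vowel = /e/, a front vowel → -iti → *teiti*.
Since the last vowel of *budgoka* is /a/ (a back vowel), it takes -a, giving *budgokaa*.

teiti, budgokaa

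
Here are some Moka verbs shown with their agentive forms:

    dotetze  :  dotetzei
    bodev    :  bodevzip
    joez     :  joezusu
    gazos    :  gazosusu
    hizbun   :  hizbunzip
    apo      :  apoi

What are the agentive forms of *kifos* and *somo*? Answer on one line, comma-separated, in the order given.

The suffix is conditioned by the final sound: -usu when the stem ends in a sibilant (*joez*, *gazos*); -zip when the stem ends in a non-sibilant consonant (*bodev*, *hizbun*); -i when the stem ends in a vowel (*dotetze*, *apo*).
The final sound of *kifos* is /s/, which is a sibilant, so the suffix is -usu, giving *kifosusu*.
*somo* — final sound /o/ (a vowel) → -i → *somoi*.

kifosusu, somoi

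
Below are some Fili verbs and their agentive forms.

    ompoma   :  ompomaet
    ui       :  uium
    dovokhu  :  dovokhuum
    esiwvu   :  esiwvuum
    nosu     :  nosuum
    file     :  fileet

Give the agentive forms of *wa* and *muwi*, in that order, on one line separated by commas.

Looking at the last vowel of each stem: -um when the last vowel of the stem is a high vowel (*ui*, *dovokhu*, *esiwvu*, *nosu*); -et when the last vowel of the stem is a non-high vowel (*ompoma*, *file*).
*wa*: last vowel = /a/, a non-high vowel → -et → *waet*.
The last vowel of *muwi* is /i/, which is a high vowel, so the suffix is -um, giving *muwium*.

waet, muwium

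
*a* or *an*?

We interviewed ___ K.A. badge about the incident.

The indefinite article is chosen by the initial *sound* of the following word, not its spelling.
The initialism *K.A.* is read letter by letter; the first letter, K, is pronounced /keɪ/, which begins with a consonant sound.
So the article is *a*: We interviewed a K.A. badge about the incident.

a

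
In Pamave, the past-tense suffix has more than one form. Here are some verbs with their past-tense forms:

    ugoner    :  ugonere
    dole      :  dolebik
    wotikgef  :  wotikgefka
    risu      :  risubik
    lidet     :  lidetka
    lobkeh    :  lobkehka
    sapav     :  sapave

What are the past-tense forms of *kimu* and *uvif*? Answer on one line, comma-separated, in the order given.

kimubik, uvifka

Looking at the final sound of each stem: -ka when the stem ends in a voiceless consonant (*wotikgef*, *lidet*, *lobkeh*); -e when the stem ends in a voiced consonant (*ugoner*, *sapav*); -bik when the stem ends in a vowel (*dole*, *risu*).
Since the final sound of *kimu* is /u/ (a vowel), it takes -bik, giving *kimubik*.
*uvif*: final sound = /f/, a voiceless consonant → -ka → *uvifka*.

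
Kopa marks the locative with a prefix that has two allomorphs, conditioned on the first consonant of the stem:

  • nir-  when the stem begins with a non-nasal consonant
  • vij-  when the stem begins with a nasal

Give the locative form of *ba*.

nirba

Since the first consonant of *ba* is /b/ (non-nasal), it takes nir-, giving *nirba*.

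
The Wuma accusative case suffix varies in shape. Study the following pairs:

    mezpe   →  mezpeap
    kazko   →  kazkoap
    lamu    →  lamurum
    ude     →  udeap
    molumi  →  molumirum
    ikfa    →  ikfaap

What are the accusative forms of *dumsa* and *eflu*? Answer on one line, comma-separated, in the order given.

dumsaap, eflurum

The pattern is height harmony: -rum when the last vowel of the stem is a high vowel (*lamu*, *molumi*); -ap when the last vowel of the stem is a non-high vowel (*mezpe*, *kazko*, *ude*, *ikfa*).
*dumsa*: last vowel = /a/, a non-high vowel → -ap → *dumsaap*.
Since the last vowel of *eflu* is /u/ (a high vowel), it takes -rum, giving *eflurum*.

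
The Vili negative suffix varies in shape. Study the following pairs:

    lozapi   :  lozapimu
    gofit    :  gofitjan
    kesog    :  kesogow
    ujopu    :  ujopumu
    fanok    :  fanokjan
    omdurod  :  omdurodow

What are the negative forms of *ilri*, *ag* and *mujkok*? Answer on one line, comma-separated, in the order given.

ilrimu, agow, mujkokjan

Looking at the final sound of each stem: -jan when the stem ends in a voiceless consonant (*gofit*, *fanok*); -ow when the stem ends in a voiced consonant (*kesog*, *omdurod*); -mu when the stem ends in a vowel (*lozapi*, *ujopu*).
Since the final sound of *ilri* is /i/ (a vowel), it takes -mu, giving *ilrimu*.
*ag*: final sound = /g/, a voiced consonant → -ow → *agow*.
*mujkok* — final sound /k/ (a voiceless consonant) → -jan → *mujkokjan*.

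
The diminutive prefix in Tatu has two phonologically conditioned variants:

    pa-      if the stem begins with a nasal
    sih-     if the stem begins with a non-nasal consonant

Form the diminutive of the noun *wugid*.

The first consonant of *wugid* is /w/, which is non-nasal, so the prefix is sih-, giving *sihwugid*.

sihwugid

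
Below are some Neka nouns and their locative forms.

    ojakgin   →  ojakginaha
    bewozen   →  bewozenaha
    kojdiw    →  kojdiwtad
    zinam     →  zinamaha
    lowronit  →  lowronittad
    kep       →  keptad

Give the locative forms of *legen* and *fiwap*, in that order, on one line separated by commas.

The alternation tracks the final consonant of the stem — -aha when the stem ends in a nasal (*ojakgin*, *bewozen*, *zinam*); -tad when the stem ends in a non-nasal consonant (*kojdiw*, *lowronit*, *kep*).
The final consonant of *legen* is /n/, which is a nasal, so the suffix is -aha, giving *legenaha*.
*fiwap* — final consonant /p/ (non-nasal) → -tad → *fiwaptad*.

legenaha, fiwaptad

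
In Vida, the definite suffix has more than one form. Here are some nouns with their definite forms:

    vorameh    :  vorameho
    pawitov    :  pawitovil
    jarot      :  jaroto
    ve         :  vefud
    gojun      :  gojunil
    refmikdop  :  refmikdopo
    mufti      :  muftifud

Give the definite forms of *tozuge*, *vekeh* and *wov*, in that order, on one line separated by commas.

The pattern is voicing of the final sound: -o when the stem ends in a voiceless consonant (*vorameh*, *jarot*, *refmikdop*); -il when the stem ends in a voiced consonant (*pawitov*, *gojun*); -fud when the stem ends in a vowel (*ve*, *mufti*).
The final sound of *tozuge* is /e/, which is a vowel, so the suffix is -fud, giving *tozugefud*.
The final sound of *vekeh* is /h/, which is a voiceless consonant, so the suffix is -o, giving *vekeho*.
*wov* — final sound /v/ (a voiced consonant) → -il → *wovil*.

tozugefud, vekeho, wovil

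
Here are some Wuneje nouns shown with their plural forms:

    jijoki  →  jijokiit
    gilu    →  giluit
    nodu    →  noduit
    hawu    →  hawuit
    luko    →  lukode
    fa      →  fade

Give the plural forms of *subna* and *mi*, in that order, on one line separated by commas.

The suffix is conditioned by the last vowel: -it when the last vowel of the stem is a high vowel (*jijoki*, *gilu*, *nodu*, *hawu*); -de when the last vowel of the stem is a non-high vowel (*luko*, *fa*).
The last vowel of *subna* is /a/, which is a non-high vowel, so the suffix is -de, giving *subnade*.
*mi* — last vowel /i/ (a high vowel) → -it → *miit*.

subnade, miit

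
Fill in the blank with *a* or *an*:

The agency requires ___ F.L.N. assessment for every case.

an

The indefinite article is chosen by the initial *sound* of the following word, not its spelling.
The initialism *F.L.N.* is read letter by letter; the first letter, F, is pronounced /ɛf/, which begins with a vowel sound.
So the article is *an*: The agency requires an F.L.N. assessment for every case.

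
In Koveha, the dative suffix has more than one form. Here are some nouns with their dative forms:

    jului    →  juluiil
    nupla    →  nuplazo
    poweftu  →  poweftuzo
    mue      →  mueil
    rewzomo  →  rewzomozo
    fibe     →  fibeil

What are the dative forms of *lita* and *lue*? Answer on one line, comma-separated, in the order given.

Looking at the last vowel of each stem: -il when the last vowel of the stem is a front vowel (*jului*, *mue*, *fibe*); -zo when the last vowel of the stem is a back vowel (*nupla*, *poweftu*, *rewzomo*).
*lita*: last vowel = /a/, a back vowel → -zo → *litazo*.
Since the last vowel of *lue* is /e/ (a front vowel), it takes -il, giving *lueil*.

litazo, lueil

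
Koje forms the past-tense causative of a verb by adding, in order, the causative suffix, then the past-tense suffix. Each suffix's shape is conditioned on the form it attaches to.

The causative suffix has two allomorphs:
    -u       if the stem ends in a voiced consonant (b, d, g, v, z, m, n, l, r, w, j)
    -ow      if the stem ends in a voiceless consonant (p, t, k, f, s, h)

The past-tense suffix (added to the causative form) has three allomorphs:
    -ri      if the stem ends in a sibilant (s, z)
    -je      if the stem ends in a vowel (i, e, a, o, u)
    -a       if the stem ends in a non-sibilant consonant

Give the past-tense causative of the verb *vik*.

Since the final consonant of *vik* is /k/ (voiceless), it takes -ow, giving *vikow*.
The final sound of the causative form *vikow* is /w/, which is a non-sibilant consonant, so the past-tense suffix is -a, giving *vikowa*.

vikowa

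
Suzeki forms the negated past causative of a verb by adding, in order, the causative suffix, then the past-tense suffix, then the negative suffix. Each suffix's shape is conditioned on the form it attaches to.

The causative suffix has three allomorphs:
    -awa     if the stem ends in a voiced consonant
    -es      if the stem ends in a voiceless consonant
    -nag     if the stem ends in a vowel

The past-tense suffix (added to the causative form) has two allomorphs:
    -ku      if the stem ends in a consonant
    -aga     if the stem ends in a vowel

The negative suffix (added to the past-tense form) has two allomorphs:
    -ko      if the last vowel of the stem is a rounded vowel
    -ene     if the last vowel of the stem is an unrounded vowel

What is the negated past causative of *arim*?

The final sound of *arim* is /m/, which is a voiced consonant, so the causative suffix is -awa, giving *arimawa*.
The causative form *arimawa* — final sound /a/ (a vowel) → -aga → *arimawaaga*.
The past-tense form *arimawaaga*: last vowel = /a/, an unrounded vowel → -ene → *arimawaagaene*.

arimawaagaene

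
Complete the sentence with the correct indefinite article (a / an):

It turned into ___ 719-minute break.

The indefinite article is chosen by the initial *sound* of the following word, not its spelling.
The number *719* is spoken "seven hundred …", beginning with /ˈsɛvən/ — a consonant sound.
So the article is *a*: It turned into a 719-minute break.

a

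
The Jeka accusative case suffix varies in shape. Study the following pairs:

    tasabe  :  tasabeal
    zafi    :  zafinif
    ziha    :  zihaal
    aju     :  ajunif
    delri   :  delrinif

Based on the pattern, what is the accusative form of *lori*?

Looking at the last vowel of each stem: -nif when the last vowel of the stem is a high vowel (*zafi*, *aju*, *delri*); -al when the last vowel of the stem is a non-high vowel (*tasabe*, *ziha*).
The last vowel of *lori* is /i/, which is a high vowel, so the suffix is -nif, giving *lorinif*.

lorinif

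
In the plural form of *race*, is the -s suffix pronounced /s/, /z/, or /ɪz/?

The stem *race* ends in a sibilant (/s, z, ʃ, ʒ, tʃ, dʒ/).
The plural suffix surfaces as /ɪz/ after sibilants, /s/ after other voiceless consonants, and /z/ after other voiced sounds.
So the plural -s on *race* is pronounced /ɪz/.

/ɪz/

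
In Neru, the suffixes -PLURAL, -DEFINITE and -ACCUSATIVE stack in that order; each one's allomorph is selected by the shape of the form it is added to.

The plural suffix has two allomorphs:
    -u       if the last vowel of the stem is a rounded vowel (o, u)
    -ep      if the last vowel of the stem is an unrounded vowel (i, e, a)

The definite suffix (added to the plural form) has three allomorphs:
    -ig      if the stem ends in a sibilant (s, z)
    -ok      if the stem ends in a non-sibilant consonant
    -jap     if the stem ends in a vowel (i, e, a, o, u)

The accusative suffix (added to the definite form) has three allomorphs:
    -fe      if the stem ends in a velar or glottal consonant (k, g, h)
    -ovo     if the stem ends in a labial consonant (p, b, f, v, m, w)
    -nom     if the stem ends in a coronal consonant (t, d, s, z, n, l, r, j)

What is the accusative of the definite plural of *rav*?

The last vowel of *rav* is /a/, which is an unrounded vowel, so the plural suffix is -ep, giving *ravep*.
Since the final sound of the plural form *ravep* is /p/ (a non-sibilant consonant), it takes -ok, giving *ravepok*.
The final consonant of the definite form *ravepok* is /k/, which is velar/glottal, so the accusative suffix is -fe, giving *ravepokfe*.

ravepokfe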